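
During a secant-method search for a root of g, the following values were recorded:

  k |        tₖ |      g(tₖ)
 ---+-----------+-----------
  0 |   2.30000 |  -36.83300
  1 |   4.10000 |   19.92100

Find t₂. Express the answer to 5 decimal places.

3.46819

t₂ = 4.10000 − 19.92100·(4.10000 − 2.30000) / (19.92100 − (-36.83300))
   = 4.10000 − (35.8578000)/(56.7540000) = 3.4681890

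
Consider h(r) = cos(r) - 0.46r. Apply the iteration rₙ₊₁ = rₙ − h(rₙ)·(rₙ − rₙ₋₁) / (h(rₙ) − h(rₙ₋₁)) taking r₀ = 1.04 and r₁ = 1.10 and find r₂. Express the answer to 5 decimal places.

h(1.04) = 0.0278203, h(1.10) = -0.0524039
r₂ = 1.1000000 − (-0.0524039)·(1.1000000 − 1.0400000) / (-0.0524039 − 0.0278203) = 1.1000000 − (-0.0031442)/(-0.0802241) = 1.0608069

1.06081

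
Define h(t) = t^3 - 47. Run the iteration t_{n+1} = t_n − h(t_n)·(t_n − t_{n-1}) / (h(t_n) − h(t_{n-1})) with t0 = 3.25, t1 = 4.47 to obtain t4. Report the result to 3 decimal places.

3.609

h(3.25) = -12.67188, h(4.47) = 42.31462
t2 = 4.47000 − 42.31462·(4.47000 − 3.25000) / (42.31462 − (-12.67188)) = 4.47000 − (51.62384)/(54.98650) = 3.53115
h(3.53115) = -2.96986
t3 = 3.53115 − (-2.96986)·(3.53115 − 4.47000) / (-2.96986 − 42.31462) = 3.53115 − (2.78824)/(-45.28448) = 3.59273
h(3.59273) = -0.62625
t4 = 3.59273 − (-0.62625)·(3.59273 − 3.53115) / (-0.62625 − (-2.96986)) = 3.59273 − (-0.03856)/(2.34361) = 3.60918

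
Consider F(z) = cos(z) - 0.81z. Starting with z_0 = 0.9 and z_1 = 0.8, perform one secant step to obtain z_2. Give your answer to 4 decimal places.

F(0.9) = -0.107390, F(0.8) = 0.048707
z_2 = 0.800000 − 0.048707·(0.800000 − 0.900000) / (0.048707 − (-0.107390)) = 0.800000 − (-0.004871)/(0.156097) = 0.831203

0.8312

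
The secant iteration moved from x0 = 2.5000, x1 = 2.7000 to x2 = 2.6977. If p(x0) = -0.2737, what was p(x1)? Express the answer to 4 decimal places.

0.0032

The secant line through (2.5000, -0.2737) and (2.7000, p(x1)) crosses zero at x2 = 2.6977.
So (2.5000, -0.2737), (2.7000, p(x1)), (2.6977, 0) are collinear:
p(x1) = -0.2737 · (2.7000 − 2.6977) / (2.5000 − 2.6977) = -0.2737 · (0.002300)/(-0.197700) = 0.003184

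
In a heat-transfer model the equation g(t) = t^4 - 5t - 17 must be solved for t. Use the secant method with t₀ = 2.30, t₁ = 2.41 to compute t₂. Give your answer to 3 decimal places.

g(2.30) = -0.51590, g(2.41) = 4.68403
t₂ = 2.41000 − 4.68403·(2.41000 − 2.30000) / (4.68403 − (-0.51590)) = 2.41000 − (0.51524)/(5.19993) = 2.31091

2.311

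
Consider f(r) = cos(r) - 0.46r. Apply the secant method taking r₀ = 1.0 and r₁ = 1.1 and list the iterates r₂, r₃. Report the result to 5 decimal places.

f(1.0) = 0.0803023, f(1.1) = -0.0524039
r₂ = 1.1000000 − (-0.0524039)·(1.1000000 − 1.0000000) / (-0.0524039 − 0.0803023) = 1.1000000 − (-0.0052404)/(-0.1327062) = 1.0605114
f(1.0605114) = 0.0005907
r₃ = 1.0605114 − 0.0005907·(1.0605114 − 1.1000000) / (0.0005907 − (-0.0524039)) = 1.0605114 − (-0.0000233)/(0.0529946) = 1.0609515

1.06051, 1.06095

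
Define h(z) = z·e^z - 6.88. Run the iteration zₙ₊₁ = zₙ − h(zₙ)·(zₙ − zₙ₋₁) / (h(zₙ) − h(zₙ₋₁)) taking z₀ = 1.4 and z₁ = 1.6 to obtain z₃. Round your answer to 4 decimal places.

h(1.4) = -1.202720, h(1.6) = 1.044852
z₂ = 1.600000 − 1.044852·(1.600000 − 1.400000) / (1.044852 − (-1.202720)) = 1.600000 − (0.208970)/(2.247572) = 1.507024
h(1.507024) = -0.078380
z₃ = 1.507024 − (-0.078380)·(1.507024 − 1.600000) / (-0.078380 − 1.044852) = 1.507024 − (0.007288)/(-1.123232) = 1.513512

1.5135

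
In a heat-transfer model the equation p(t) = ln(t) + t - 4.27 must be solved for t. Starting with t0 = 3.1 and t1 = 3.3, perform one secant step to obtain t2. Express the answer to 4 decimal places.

3.1294

p(3.1) = -0.038598, p(3.3) = 0.223922
t2 = 3.300000 − 0.223922·(3.300000 − 3.100000) / (0.223922 − (-0.038598)) = 3.300000 − (0.044784)/(0.262520) = 3.129406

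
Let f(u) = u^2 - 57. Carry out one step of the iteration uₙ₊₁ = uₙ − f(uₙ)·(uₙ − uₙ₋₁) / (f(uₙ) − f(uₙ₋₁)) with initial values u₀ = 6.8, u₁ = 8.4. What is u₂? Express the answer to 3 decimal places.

7.508

f(6.8) = -10.76000, f(8.4) = 13.56000
u₂ = 8.40000 − 13.56000·(8.40000 − 6.80000) / (13.56000 − (-10.76000)) = 8.40000 − (21.69600)/(24.32000) = 7.50789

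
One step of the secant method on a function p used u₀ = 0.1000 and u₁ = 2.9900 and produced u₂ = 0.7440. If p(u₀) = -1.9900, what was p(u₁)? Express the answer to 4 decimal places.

The secant line through (0.1000, -1.9900) and (2.9900, p(u₁)) crosses zero at u₂ = 0.7440.
So (0.1000, -1.9900), (2.9900, p(u₁)), (0.7440, 0) are collinear:
p(u₁) = -1.9900 · (2.9900 − 0.7440) / (0.1000 − 0.7440) = -1.9900 · (2.246000)/(-0.644000) = 6.940280

6.9403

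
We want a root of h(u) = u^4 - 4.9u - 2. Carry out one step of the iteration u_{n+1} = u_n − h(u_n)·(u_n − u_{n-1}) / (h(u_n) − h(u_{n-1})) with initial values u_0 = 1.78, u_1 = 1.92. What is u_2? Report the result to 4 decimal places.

h(1.78) = -0.683241, h(1.92) = 2.181545
u_2 = 1.920000 − 2.181545·(1.920000 − 1.780000) / (2.181545 − (-0.683241)) = 1.920000 − (0.305416)/(2.864786) = 1.813390

1.8134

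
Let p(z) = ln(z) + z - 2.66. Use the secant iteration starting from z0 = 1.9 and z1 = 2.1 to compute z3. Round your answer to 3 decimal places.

p(1.9) = -0.11815, p(2.1) = 0.18194
z2 = 2.10000 − 0.18194·(2.10000 − 1.90000) / (0.18194 − (-0.11815)) = 2.10000 − (0.03639)/(0.30008) = 1.97874
p(1.97874) = 0.00120
z3 = 1.97874 − 0.00120·(1.97874 − 2.10000) / (0.00120 − 0.18194) = 1.97874 − (-0.00015)/(-0.18073) = 1.97793

1.978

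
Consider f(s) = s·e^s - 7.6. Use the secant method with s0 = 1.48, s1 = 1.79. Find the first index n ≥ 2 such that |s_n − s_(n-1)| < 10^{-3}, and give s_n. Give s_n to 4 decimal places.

n = 5, s_n = 1.5743

f(1.48) = -1.098440, f(1.79) = 3.121120
s2 = 1.790000 − 3.121120·(0.310000)/(4.219560) = 1.560700;  |Δ| = 0.229300
f(1.560700) = -0.167713
s3 = 1.560700 − (-0.167713)·(-0.229300)/(-3.288833) = 1.572393;  |Δ| = 0.011693
f(1.572393) = -0.023957
s4 = 1.572393 − (-0.023957)·(0.011693)/(0.143756) = 1.574341;  |Δ| = 0.001949
f(1.574341) = 0.000228
s5 = 1.574341 − 0.000228·(0.001949)/(0.024185) = 1.574323;  |Δ| = 0.000018
|s5 − s4| = 0.000018 < 10^{-3}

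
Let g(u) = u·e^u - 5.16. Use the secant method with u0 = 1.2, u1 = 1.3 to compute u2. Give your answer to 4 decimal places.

1.3496

g(1.2) = -1.175860, g(1.3) = -0.389914
u2 = 1.300000 − (-0.389914)·(1.300000 − 1.200000) / (-0.389914 − (-1.175860)) = 1.300000 − (-0.038991)/(0.785945) = 1.349611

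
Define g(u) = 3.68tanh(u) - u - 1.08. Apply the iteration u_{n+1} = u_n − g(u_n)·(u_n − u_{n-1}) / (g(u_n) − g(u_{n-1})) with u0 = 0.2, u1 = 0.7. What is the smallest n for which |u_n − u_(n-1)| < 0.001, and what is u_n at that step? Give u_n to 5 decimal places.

g(0.2) = -0.5536588, g(0.7) = 0.4440734
u2 = 0.7000000 − 0.4440734·(0.5000000)/(0.9977322) = 0.4774586;  |Δ| = 0.2225414
g(0.4774586) = 0.0772195
u3 = 0.4774586 − 0.0772195·(-0.2225414)/(-0.3668540) = 0.4306157;  |Δ| = 0.0468430
g(0.4306157) = -0.0171403
u4 = 0.4306157 − (-0.0171403)·(-0.0468430)/(-0.0943597) = 0.4391246;  |Δ| = 0.0085089
g(0.4391246) = 0.0004157
u5 = 0.4391246 − 0.0004157·(0.0085089)/(0.0175560) = 0.4389231;  |Δ| = 0.0002015
|u5 − u4| = 0.0002015 < 0.001

n = 5, u_n = 0.43892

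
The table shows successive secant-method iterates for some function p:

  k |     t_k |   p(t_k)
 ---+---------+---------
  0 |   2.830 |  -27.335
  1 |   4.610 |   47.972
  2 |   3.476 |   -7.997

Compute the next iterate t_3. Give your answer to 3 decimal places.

3.638

t_3 = 3.476 − (-7.997)·(3.476 − 4.610) / (-7.997 − 47.972)
   = 3.476 − (9.06860)/(-55.96900) = 3.63803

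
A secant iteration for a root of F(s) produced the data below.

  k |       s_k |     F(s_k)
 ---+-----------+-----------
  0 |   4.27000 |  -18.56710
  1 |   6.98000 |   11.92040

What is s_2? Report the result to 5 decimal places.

s_2 = 6.98000 − 11.92040·(6.98000 − 4.27000) / (11.92040 − (-18.56710))
   = 6.98000 − (32.3042840)/(30.4875000) = 5.9204089

5.92041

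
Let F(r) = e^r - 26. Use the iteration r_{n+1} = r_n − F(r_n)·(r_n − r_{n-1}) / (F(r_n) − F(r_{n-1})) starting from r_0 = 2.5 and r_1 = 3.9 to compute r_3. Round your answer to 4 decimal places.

3.1876

F(2.5) = -13.817506, F(3.9) = 23.402449
r_2 = 3.900000 − 23.402449·(3.900000 − 2.500000) / (23.402449 − (-13.817506)) = 3.900000 − (32.763429)/(37.219955) = 3.019735
F(3.019735) = -5.514141
r_3 = 3.019735 − (-5.514141)·(3.019735 − 3.900000) / (-5.514141 − 23.402449) = 3.019735 − (4.853906)/(-28.916590) = 3.187594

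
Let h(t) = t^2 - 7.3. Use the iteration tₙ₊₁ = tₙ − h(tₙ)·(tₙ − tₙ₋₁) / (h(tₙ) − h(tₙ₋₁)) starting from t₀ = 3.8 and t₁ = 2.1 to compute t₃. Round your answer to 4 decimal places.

2.7162

h(3.8) = 7.140000, h(2.1) = -2.890000
t₂ = 2.100000 − (-2.890000)·(2.100000 − 3.800000) / (-2.890000 − 7.140000) = 2.100000 − (4.913000)/(-10.030000) = 2.589831
h(2.589831) = -0.592778
t₃ = 2.589831 − (-0.592778)·(2.589831 − 2.100000) / (-0.592778 − (-2.890000)) = 2.589831 − (-0.290361)/(2.297222) = 2.716227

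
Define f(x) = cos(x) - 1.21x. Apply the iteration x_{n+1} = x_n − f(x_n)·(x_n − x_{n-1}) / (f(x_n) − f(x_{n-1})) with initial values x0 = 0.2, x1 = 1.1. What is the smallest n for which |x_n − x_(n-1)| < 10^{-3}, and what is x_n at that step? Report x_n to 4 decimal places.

n = 5, x_n = 0.6553

f(0.2) = 0.738067, f(1.1) = -0.877404
x2 = 1.100000 − (-0.877404)·(0.900000)/(-1.615470) = 0.611187;  |Δ| = 0.488813
f(0.611187) = 0.079432
x3 = 0.611187 − 0.079432·(-0.488813)/(0.956836) = 0.651766;  |Δ| = 0.040579
f(0.651766) = 0.006378
x4 = 0.651766 − 0.006378·(0.040579)/(-0.073054) = 0.655308;  |Δ| = 0.003543
f(0.655308) = -0.000063
x5 = 0.655308 − (-0.000063)·(0.003543)/(-0.006440) = 0.655274;  |Δ| = 0.000034
|x5 − x4| = 0.000034 < 10^{-3}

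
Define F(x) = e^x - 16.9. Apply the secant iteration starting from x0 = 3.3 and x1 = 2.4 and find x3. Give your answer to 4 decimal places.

2.8503

F(3.3) = 10.212639, F(2.4) = -5.876824
x2 = 2.400000 − (-5.876824)·(2.400000 − 3.300000) / (-5.876824 − 10.212639) = 2.400000 − (5.289141)/(-16.089463) = 2.728733
F(2.728733) = -1.586524
x3 = 2.728733 − (-1.586524)·(2.728733 − 2.400000) / (-1.586524 − (-5.876824)) = 2.728733 − (-0.521543)/(4.290300) = 2.850297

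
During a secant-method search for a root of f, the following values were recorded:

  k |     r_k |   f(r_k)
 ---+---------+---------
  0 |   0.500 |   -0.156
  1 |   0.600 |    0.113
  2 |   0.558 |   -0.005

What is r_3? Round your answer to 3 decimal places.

0.560

r_3 = 0.558 − (-0.005)·(0.558 − 0.600) / (-0.005 − 0.113)
   = 0.558 − (0.00021)/(-0.11800) = 0.55978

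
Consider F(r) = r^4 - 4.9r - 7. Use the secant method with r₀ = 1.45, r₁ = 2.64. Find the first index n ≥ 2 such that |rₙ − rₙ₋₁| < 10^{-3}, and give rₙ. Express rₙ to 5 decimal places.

n = 7, rₙ = 2.02878

F(1.45) = -9.6844938, F(2.64) = 28.6393242
r₂ = 2.6400000 − 28.6393242·(1.1900000)/(38.3238179) = 1.7507150;  |Δ| = 0.8892850
F(1.7507150) = -6.1842598
r₃ = 1.7507150 − (-6.1842598)·(-0.8892850)/(-34.8235839) = 1.9086416;  |Δ| = 0.1579266
F(1.9086416) = -3.0815307
r₄ = 1.9086416 − (-3.0815307)·(0.1579266)/(3.1027291) = 2.0654892;  |Δ| = 0.1568476
F(2.0654892) = 1.0799542
r₅ = 2.0654892 − 1.0799542·(0.1568476)/(4.1614849) = 2.0247854;  |Δ| = 0.0407038
F(2.0247854) = -0.1134502
r₆ = 2.0247854 − (-0.1134502)·(-0.0407038)/(-1.1934044) = 2.0286549;  |Δ| = 0.0038695
F(2.0286549) = -0.0035577
r₇ = 2.0286549 − (-0.0035577)·(0.0038695)/(0.1098924) = 2.0287801;  |Δ| = 0.0001253
|r₇ − r₆| = 0.0001253 < 10^{-3}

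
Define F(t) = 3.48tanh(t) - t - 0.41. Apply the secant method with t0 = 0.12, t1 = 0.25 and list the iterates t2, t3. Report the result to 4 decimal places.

0.1685, 0.1675

F(0.12) = -0.114393, F(0.25) = 0.192317
t2 = 0.250000 − 0.192317·(0.250000 − 0.120000) / (0.192317 − (-0.114393)) = 0.250000 − (0.025001)/(0.306710) = 0.168486
F(0.168486) = 0.002359
t3 = 0.168486 − 0.002359·(0.168486 − 0.250000) / (0.002359 − 0.192317) = 0.168486 − (-0.000192)/(-0.189958) = 0.167474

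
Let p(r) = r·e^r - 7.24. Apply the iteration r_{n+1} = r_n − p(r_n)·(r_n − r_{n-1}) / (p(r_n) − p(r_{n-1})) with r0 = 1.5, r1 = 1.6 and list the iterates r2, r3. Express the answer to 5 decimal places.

p(1.5) = -0.5174664, p(1.6) = 0.6848519
r2 = 1.6000000 − 0.6848519·(1.6000000 − 1.5000000) / (0.6848519 − (-0.5174664)) = 1.6000000 − (0.0684852)/(1.2023183) = 1.5430391
p(1.5430391) = -0.0204478
r3 = 1.5430391 − (-0.0204478)·(1.5430391 − 1.6000000) / (-0.0204478 − 0.6848519) = 1.5430391 − (0.0011647)/(-0.7052996) = 1.5446904

1.54304, 1.54469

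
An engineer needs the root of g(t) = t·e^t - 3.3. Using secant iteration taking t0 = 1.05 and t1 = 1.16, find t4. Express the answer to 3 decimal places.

g(1.05) = -0.29947, g(1.16) = 0.40032
t2 = 1.16000 − 0.40032·(1.16000 − 1.05000) / (0.40032 − (-0.29947)) = 1.16000 − (0.04404)/(0.69979) = 1.09707
g(1.09707) = -0.01384
t3 = 1.09707 − (-0.01384)·(1.09707 − 1.16000) / (-0.01384 − 0.40032) = 1.09707 − (0.00087)/(-0.41416) = 1.09918
g(1.09918) = -0.00061
t4 = 1.09918 − (-0.00061)·(1.09918 − 1.09707) / (-0.00061 − (-0.01384)) = 1.09918 − (0.00000)/(0.01323) = 1.09927

1.099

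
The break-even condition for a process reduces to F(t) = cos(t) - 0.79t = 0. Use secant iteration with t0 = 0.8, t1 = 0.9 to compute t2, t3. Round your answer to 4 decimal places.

F(0.8) = 0.064707, F(0.9) = -0.089390
t2 = 0.900000 − (-0.089390)·(0.900000 − 0.800000) / (-0.089390 − 0.064707) = 0.900000 − (-0.008939)/(-0.154097) = 0.841991
F(0.841991) = 0.000806
t3 = 0.841991 − 0.000806·(0.841991 − 0.900000) / (0.000806 − (-0.089390)) = 0.841991 − (-0.000047)/(0.090196) = 0.842509

0.8420, 0.8425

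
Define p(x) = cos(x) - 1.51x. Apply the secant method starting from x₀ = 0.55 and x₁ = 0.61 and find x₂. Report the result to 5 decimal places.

p(0.55) = 0.0220245, p(0.61) = -0.1014520
x₂ = 0.6100000 − (-0.1014520)·(0.6100000 − 0.5500000) / (-0.1014520 − 0.0220245) = 0.6100000 − (-0.0060871)/(-0.1234765) = 0.5607022

0.56070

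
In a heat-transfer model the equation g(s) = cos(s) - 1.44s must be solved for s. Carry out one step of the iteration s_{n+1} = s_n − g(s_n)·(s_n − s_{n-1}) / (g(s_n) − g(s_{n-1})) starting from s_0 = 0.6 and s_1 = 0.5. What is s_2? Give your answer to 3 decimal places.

g(0.6) = -0.03866, g(0.5) = 0.15758
s_2 = 0.50000 − 0.15758·(0.50000 − 0.60000) / (0.15758 − (-0.03866)) = 0.50000 − (-0.01576)/(0.19625) = 0.58030

0.580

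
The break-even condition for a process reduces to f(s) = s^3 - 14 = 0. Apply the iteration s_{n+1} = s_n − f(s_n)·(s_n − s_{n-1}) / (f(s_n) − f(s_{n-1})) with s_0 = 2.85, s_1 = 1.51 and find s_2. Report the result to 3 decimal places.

2.228

f(2.85) = 9.14913, f(1.51) = -10.55705
s_2 = 1.51000 − (-10.55705)·(1.51000 − 2.85000) / (-10.55705 − 9.14913) = 1.51000 − (14.14645)/(-19.70617) = 2.22787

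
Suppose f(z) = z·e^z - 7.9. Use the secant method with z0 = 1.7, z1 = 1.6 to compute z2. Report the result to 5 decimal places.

f(1.7) = 1.4057106, f(1.6) = 0.0248519
z2 = 1.6000000 − 0.0248519·(1.6000000 − 1.7000000) / (0.0248519 − 1.4057106) = 1.6000000 − (-0.0024852)/(-1.3808587) = 1.5982003

1.59820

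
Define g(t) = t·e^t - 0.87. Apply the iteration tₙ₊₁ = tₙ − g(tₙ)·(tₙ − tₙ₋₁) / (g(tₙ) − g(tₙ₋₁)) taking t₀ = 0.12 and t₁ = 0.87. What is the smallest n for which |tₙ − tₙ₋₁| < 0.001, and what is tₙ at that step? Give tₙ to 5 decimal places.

n = 6, tₙ = 0.51818

g(0.12) = -0.7347004, g(0.87) = 1.2066124
t₂ = 0.8700000 − 1.2066124·(0.7500000)/(1.9413128) = 0.4038416;  |Δ| = 0.4661584
g(0.4038416) = -0.2652203
t₃ = 0.4038416 − (-0.2652203)·(-0.4661584)/(-1.4718328) = 0.4878421;  |Δ| = 0.0840005
g(0.4878421) = -0.0754040
t₄ = 0.4878421 − (-0.0754040)·(0.0840005)/(0.1898163) = 0.5212110;  |Δ| = 0.0333690
g(0.5212110) = 0.0077537
t₅ = 0.5212110 − 0.0077537·(0.0333690)/(0.0831577) = 0.5180997;  |Δ| = 0.0031114
g(0.5180997) = -0.0001965
t₆ = 0.5180997 − (-0.0001965)·(-0.0031114)/(-0.0079502) = 0.5181766;  |Δ| = 0.0000769
|t₆ − t₅| = 0.0000769 < 0.001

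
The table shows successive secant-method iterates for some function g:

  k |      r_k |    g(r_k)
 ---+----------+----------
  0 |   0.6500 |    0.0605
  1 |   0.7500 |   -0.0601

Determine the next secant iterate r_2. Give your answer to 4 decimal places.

r_2 = 0.7500 − (-0.0601)·(0.7500 − 0.6500) / (-0.0601 − 0.0605)
   = 0.7500 − (-0.006010)/(-0.120600) = 0.700166

0.7002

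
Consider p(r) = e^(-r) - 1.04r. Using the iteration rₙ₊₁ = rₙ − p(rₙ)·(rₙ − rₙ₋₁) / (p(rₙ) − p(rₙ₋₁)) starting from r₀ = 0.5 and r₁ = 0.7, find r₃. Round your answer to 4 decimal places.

p(0.5) = 0.086531, p(0.7) = -0.231415
r₂ = 0.700000 − (-0.231415)·(0.700000 − 0.500000) / (-0.231415 − 0.086531) = 0.700000 − (-0.046283)/(-0.317945) = 0.554431
p(0.554431) = -0.002209
r₃ = 0.554431 − (-0.002209)·(0.554431 − 0.700000) / (-0.002209 − (-0.231415)) = 0.554431 − (0.000322)/(0.229205) = 0.553028

0.5530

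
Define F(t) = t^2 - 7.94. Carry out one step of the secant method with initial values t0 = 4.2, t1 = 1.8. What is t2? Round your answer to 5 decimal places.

F(4.2) = 9.7000000, F(1.8) = -4.7000000
t2 = 1.8000000 − (-4.7000000)·(1.8000000 − 4.2000000) / (-4.7000000 − 9.7000000) = 1.8000000 − (11.2800000)/(-14.4000000) = 2.5833333

2.58333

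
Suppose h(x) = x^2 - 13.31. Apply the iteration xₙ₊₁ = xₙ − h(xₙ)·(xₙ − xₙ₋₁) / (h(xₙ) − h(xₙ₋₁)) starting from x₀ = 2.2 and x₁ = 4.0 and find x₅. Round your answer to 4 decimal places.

3.6483

h(2.2) = -8.470000, h(4.0) = 2.690000
x₂ = 4.000000 − 2.690000·(4.000000 − 2.200000) / (2.690000 − (-8.470000)) = 4.000000 − (4.842000)/(11.160000) = 3.566129
h(3.566129) = -0.592724
x₃ = 3.566129 − (-0.592724)·(3.566129 − 4.000000) / (-0.592724 − 2.690000) = 3.566129 − (0.257166)/(-3.282724) = 3.644468
h(3.644468) = -0.027852
x₄ = 3.644468 − (-0.027852)·(3.644468 − 3.566129) / (-0.027852 − (-0.592724)) = 3.644468 − (-0.002182)/(0.564872) = 3.648331
h(3.648331) = 0.000318
x₅ = 3.648331 − 0.000318·(3.648331 − 3.644468) / (0.000318 − (-0.027852)) = 3.648331 − (0.000001)/(0.028170) = 3.648287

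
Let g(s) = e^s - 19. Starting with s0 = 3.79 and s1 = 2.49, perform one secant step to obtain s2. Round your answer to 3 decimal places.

2.770

g(3.79) = 25.25640, g(2.49) = -6.93872
s2 = 2.49000 − (-6.93872)·(2.49000 − 3.79000) / (-6.93872 − 25.25640) = 2.49000 − (9.02034)/(-32.19512) = 2.77018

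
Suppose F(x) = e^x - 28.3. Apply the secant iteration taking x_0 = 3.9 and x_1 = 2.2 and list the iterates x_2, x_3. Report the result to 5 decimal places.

F(3.9) = 21.1024491, F(2.2) = -19.2749865
x_2 = 2.2000000 − (-19.2749865)·(2.2000000 − 3.9000000) / (-19.2749865 − 21.1024491) = 2.2000000 − (32.7674771)/(-40.3774356) = 3.0115294
F(3.0115294) = -7.9815483
x_3 = 3.0115294 − (-7.9815483)·(3.0115294 − 2.2000000) / (-7.9815483 − (-19.2749865)) = 3.0115294 − (-6.4772613)/(11.2934382) = 3.5850714

3.01153, 3.58507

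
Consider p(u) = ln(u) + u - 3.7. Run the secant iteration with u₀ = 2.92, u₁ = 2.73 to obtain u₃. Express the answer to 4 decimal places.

2.7049

p(2.92) = 0.291584, p(2.73) = 0.034302
u₂ = 2.730000 − 0.034302·(2.730000 − 2.920000) / (0.034302 − 0.291584) = 2.730000 − (-0.006517)/(-0.257282) = 2.704669
p(2.704669) = -0.000352
u₃ = 2.704669 − (-0.000352)·(2.704669 − 2.730000) / (-0.000352 − 0.034302) = 2.704669 − (0.000009)/(-0.034654) = 2.704926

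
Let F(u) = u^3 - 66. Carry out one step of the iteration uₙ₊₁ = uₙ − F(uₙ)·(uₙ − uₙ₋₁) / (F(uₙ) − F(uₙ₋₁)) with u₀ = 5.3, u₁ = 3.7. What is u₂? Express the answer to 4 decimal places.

F(5.3) = 82.877000, F(3.7) = -15.347000
u₂ = 3.700000 − (-15.347000)·(3.700000 − 5.300000) / (-15.347000 − 82.877000) = 3.700000 − (24.555200)/(-98.224000) = 3.949992

3.9500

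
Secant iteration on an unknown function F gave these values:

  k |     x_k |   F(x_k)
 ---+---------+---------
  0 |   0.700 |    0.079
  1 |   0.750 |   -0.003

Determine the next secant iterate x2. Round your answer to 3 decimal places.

0.748

x2 = 0.750 − (-0.003)·(0.750 − 0.700) / (-0.003 − 0.079)
   = 0.750 − (-0.00015)/(-0.08200) = 0.74817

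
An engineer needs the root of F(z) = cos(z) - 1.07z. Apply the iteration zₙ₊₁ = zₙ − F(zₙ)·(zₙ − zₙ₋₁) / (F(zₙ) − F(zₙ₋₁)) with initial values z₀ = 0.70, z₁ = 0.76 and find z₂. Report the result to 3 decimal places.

F(0.70) = 0.01584, F(0.76) = -0.08836
z₂ = 0.76000 − (-0.08836)·(0.76000 − 0.70000) / (-0.08836 − 0.01584) = 0.76000 − (-0.00530)/(-0.10421) = 0.70912

0.709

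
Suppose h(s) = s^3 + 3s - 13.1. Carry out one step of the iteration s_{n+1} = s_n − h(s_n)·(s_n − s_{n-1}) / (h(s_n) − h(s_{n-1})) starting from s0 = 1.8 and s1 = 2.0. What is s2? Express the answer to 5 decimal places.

h(1.8) = -1.8680000, h(2.0) = 0.9000000
s2 = 2.0000000 − 0.9000000·(2.0000000 − 1.8000000) / (0.9000000 − (-1.8680000)) = 2.0000000 − (0.1800000)/(2.7680000) = 1.9349711

1.93497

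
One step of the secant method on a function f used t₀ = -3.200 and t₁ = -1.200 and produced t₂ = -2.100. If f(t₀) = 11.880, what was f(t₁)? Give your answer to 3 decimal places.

-9.720

The secant line through (-3.200, 11.880) and (-1.200, f(t₁)) crosses zero at t₂ = -2.100.
So (-3.200, 11.880), (-1.200, f(t₁)), (-2.100, 0) are collinear:
f(t₁) = 11.880 · (-1.200 − (-2.100)) / (-3.200 − (-2.100)) = 11.880 · (0.90000)/(-1.10000) = -9.72000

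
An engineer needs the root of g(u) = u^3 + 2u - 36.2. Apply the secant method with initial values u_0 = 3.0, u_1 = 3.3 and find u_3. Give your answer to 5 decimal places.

g(3.0) = -3.2000000, g(3.3) = 6.3370000
u_2 = 3.3000000 − 6.3370000·(3.3000000 − 3.0000000) / (6.3370000 − (-3.2000000)) = 3.3000000 − (1.9011000)/(9.5370000) = 3.1006606
g(3.1006606) = -0.1886301
u_3 = 3.1006606 − (-0.1886301)·(3.1006606 − 3.3000000) / (-0.1886301 − 6.3370000) = 3.1006606 − (0.0376014)/(-6.5256301) = 3.1064227

3.10642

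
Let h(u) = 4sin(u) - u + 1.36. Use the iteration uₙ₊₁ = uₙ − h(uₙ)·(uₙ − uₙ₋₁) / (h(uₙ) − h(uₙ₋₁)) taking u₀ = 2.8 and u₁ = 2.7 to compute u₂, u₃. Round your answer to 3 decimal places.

h(2.8) = -0.10005, h(2.7) = 0.36952
u₂ = 2.70000 − 0.36952·(2.70000 − 2.80000) / (0.36952 − (-0.10005)) = 2.70000 − (-0.03695)/(0.46957) = 2.77869
h(2.77869) = 0.00125
u₃ = 2.77869 − 0.00125·(2.77869 − 2.70000) / (0.00125 − 0.36952) = 2.77869 − (0.00010)/(-0.36827) = 2.77896

2.779, 2.779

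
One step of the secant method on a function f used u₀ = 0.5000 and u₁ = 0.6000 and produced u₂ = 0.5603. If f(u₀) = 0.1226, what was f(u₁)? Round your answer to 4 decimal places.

The secant line through (0.5000, 0.1226) and (0.6000, f(u₁)) crosses zero at u₂ = 0.5603.
So (0.5000, 0.1226), (0.6000, f(u₁)), (0.5603, 0) are collinear:
f(u₁) = 0.1226 · (0.6000 − 0.5603) / (0.5000 − 0.5603) = 0.1226 · (0.039700)/(-0.060300) = -0.080717

-0.0807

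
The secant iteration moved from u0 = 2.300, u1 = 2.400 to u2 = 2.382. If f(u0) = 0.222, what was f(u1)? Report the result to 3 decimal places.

The secant line through (2.300, 0.222) and (2.400, f(u1)) crosses zero at u2 = 2.382.
So (2.300, 0.222), (2.400, f(u1)), (2.382, 0) are collinear:
f(u1) = 0.222 · (2.400 − 2.382) / (2.300 − 2.382) = 0.222 · (0.01800)/(-0.08200) = -0.04873

-0.049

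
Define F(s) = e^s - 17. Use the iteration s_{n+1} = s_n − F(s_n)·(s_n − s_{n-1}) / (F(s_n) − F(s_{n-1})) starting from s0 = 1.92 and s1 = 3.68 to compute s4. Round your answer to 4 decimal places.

F(1.92) = -10.179042, F(3.68) = 22.646394
s2 = 3.680000 − 22.646394·(3.680000 − 1.920000) / (22.646394 − (-10.179042)) = 3.680000 − (39.857654)/(32.825436) = 2.465769
F(2.465769) = -5.227465
s3 = 2.465769 − (-5.227465)·(2.465769 − 3.680000) / (-5.227465 − 22.646394) = 2.465769 − (6.347349)/(-27.873859) = 2.693486
F(2.693486) = -2.216878
s4 = 2.693486 − (-2.216878)·(2.693486 − 2.465769) / (-2.216878 − (-5.227465)) = 2.693486 − (-0.504821)/(3.010588) = 2.861168

2.8612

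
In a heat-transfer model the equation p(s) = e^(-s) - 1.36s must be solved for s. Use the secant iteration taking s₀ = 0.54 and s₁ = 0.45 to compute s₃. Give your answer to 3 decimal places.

p(0.54) = -0.15165, p(0.45) = 0.02563
s₂ = 0.45000 − 0.02563·(0.45000 − 0.54000) / (0.02563 − (-0.15165)) = 0.45000 − (-0.00231)/(0.17728) = 0.46301
p(0.46301) = -0.00031
s₃ = 0.46301 − (-0.00031)·(0.46301 − 0.45000) / (-0.00031 − 0.02563) = 0.46301 − (0.00000)/(-0.02594) = 0.46286

0.463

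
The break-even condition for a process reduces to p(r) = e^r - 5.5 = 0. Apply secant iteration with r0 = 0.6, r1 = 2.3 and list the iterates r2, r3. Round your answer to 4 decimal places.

p(0.6) = -3.677881, p(2.3) = 4.474182
r2 = 2.300000 − 4.474182·(2.300000 − 0.600000) / (4.474182 − (-3.677881)) = 2.300000 − (7.606110)/(8.152064) = 1.366971
p(1.366971) = -1.576551
r3 = 1.366971 − (-1.576551)·(1.366971 − 2.300000) / (-1.576551 − 4.474182) = 1.366971 − (1.470967)/(-6.050733) = 1.610077

1.3670, 1.6101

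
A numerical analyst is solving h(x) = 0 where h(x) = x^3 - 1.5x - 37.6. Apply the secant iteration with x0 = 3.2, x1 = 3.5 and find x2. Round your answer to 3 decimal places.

3.499

h(3.2) = -9.63200, h(3.5) = 0.02500
x2 = 3.50000 − 0.02500·(3.50000 − 3.20000) / (0.02500 − (-9.63200)) = 3.50000 − (0.00750)/(9.65700) = 3.49922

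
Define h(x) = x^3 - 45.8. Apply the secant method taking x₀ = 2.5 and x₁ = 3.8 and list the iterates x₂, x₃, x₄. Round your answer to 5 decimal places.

3.49950, 3.57311, 3.57795

h(2.5) = -30.1750000, h(3.8) = 9.0720000
x₂ = 3.8000000 − 9.0720000·(3.8000000 − 2.5000000) / (9.0720000 − (-30.1750000)) = 3.8000000 − (11.7936000)/(39.2470000) = 3.4995031
h(3.4995031) = -2.9432568
x₃ = 3.4995031 − (-2.9432568)·(3.4995031 − 3.8000000) / (-2.9432568 − 9.0720000) = 3.4995031 − (0.8844394)/(-12.0152568) = 3.5731128
h(3.5731128) = -0.1815846
x₄ = 3.5731128 − (-0.1815846)·(3.5731128 − 3.4995031) / (-0.1815846 − (-2.9432568)) = 3.5731128 − (-0.0133664)/(2.7616722) = 3.5779528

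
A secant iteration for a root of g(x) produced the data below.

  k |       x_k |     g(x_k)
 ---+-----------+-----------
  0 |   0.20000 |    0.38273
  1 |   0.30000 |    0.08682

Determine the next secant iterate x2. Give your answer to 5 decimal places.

x2 = 0.30000 − 0.08682·(0.30000 − 0.20000) / (0.08682 − 0.38273)
   = 0.30000 − (0.0086820)/(-0.2959100) = 0.3293400

0.32934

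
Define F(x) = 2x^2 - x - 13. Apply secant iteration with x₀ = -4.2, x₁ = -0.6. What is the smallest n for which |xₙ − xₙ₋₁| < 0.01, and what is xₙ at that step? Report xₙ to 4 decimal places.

n = 6, xₙ = -2.3118

F(-4.2) = 26.480000, F(-0.6) = -11.680000
x₂ = -0.600000 − (-11.680000)·(3.600000)/(-38.160000) = -1.701887;  |Δ| = 1.101887
F(-1.701887) = -5.505276
x₃ = -1.701887 − (-5.505276)·(-1.101887)/(6.174724) = -2.684310;  |Δ| = 0.982423
F(-2.684310) = 4.095348
x₄ = -2.684310 − 4.095348·(-0.982423)/(9.600623) = -2.265237;  |Δ| = 0.419073
F(-2.265237) = -0.472170
x₅ = -2.265237 − (-0.472170)·(0.419073)/(-4.567517) = -2.308559;  |Δ| = 0.043322
F(-2.308559) = -0.032557
x₆ = -2.308559 − (-0.032557)·(-0.043322)/(0.439613) = -2.311767;  |Δ| = 0.003208
|x₆ − x₅| = 0.003208 < 0.01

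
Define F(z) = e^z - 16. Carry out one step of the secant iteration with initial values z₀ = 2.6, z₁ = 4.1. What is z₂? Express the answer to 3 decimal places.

F(2.6) = -2.53626, F(4.1) = 44.34029
z₂ = 4.10000 − 44.34029·(4.10000 − 2.60000) / (44.34029 − (-2.53626)) = 4.10000 − (66.51043)/(46.87655) = 2.68116

2.681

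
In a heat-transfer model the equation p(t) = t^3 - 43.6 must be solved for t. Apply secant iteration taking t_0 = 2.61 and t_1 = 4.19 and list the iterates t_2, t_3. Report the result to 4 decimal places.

3.3414, 3.4887

p(2.61) = -25.820419, p(4.19) = 29.960059
t_2 = 4.190000 − 29.960059·(4.190000 − 2.610000) / (29.960059 − (-25.820419)) = 4.190000 − (47.336893)/(55.780478) = 3.341372
p(3.341372) = -6.294371
t_3 = 3.341372 − (-6.294371)·(3.341372 − 4.190000) / (-6.294371 − 29.960059) = 3.341372 − (5.341582)/(-36.254430) = 3.488708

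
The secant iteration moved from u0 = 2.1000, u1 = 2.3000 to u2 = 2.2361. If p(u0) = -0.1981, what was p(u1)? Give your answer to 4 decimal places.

The secant line through (2.1000, -0.1981) and (2.3000, p(u1)) crosses zero at u2 = 2.2361.
So (2.1000, -0.1981), (2.3000, p(u1)), (2.2361, 0) are collinear:
p(u1) = -0.1981 · (2.3000 − 2.2361) / (2.1000 − 2.2361) = -0.1981 · (0.063900)/(-0.136100) = 0.093009

0.0930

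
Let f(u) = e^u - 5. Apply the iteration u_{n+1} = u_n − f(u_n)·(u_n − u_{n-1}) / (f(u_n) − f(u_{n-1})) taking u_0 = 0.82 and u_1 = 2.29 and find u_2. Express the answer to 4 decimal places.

1.3476

f(0.82) = -2.729500, f(2.29) = 4.874938
u_2 = 2.290000 − 4.874938·(2.290000 − 0.820000) / (4.874938 − (-2.729500)) = 2.290000 − (7.166158)/(7.604438) = 1.347635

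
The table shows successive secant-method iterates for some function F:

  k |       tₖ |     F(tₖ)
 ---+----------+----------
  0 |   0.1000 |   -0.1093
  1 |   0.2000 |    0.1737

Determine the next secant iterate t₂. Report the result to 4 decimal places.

0.1386

t₂ = 0.2000 − 0.1737·(0.2000 − 0.1000) / (0.1737 − (-0.1093))
   = 0.2000 − (0.017370)/(0.283000) = 0.138622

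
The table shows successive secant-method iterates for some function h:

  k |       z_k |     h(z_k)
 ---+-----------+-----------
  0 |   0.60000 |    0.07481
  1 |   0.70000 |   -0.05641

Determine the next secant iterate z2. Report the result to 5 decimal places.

0.65701

z2 = 0.70000 − (-0.05641)·(0.70000 − 0.60000) / (-0.05641 − 0.07481)
   = 0.70000 − (-0.0056410)/(-0.1312200) = 0.6570111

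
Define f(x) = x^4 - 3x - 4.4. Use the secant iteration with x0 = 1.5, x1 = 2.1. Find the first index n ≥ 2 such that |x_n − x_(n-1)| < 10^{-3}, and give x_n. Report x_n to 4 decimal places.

n = 6, x_n = 1.7645

f(1.5) = -3.837500, f(2.1) = 8.748100
x2 = 2.100000 − 8.748100·(0.600000)/(12.585600) = 1.682947;  |Δ| = 0.417053
f(1.682947) = -1.426855
x3 = 1.682947 − (-1.426855)·(-0.417053)/(-10.174955) = 1.741431;  |Δ| = 0.058484
f(1.741431) = -0.427733
x4 = 1.741431 − (-0.427733)·(0.058484)/(0.999121) = 1.766469;  |Δ| = 0.025038
f(1.766469) = 0.037568
x5 = 1.766469 − 0.037568·(0.025038)/(0.465302) = 1.764447;  |Δ| = 0.002022
f(1.764447) = -0.000862
x6 = 1.764447 − (-0.000862)·(-0.002022)/(-0.038431) = 1.764493;  |Δ| = 0.000045
|x6 − x5| = 0.000045 < 10^{-3}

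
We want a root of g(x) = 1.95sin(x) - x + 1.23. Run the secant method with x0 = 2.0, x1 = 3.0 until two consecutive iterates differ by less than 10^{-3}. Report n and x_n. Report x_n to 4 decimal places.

g(2.0) = 1.003130, g(3.0) = -1.494816
x2 = 3.000000 − (-1.494816)·(1.000000)/(-2.497946) = 2.401582;  |Δ| = 0.598418
g(2.401582) = 0.143295
x3 = 2.401582 − 0.143295·(-0.598418)/(1.638111) = 2.453929;  |Δ| = 0.052347
g(2.453929) = 0.013801
x4 = 2.453929 − 0.013801·(0.052347)/(-0.129493) = 2.459508;  |Δ| = 0.005579
g(2.459508) = -0.000204
x5 = 2.459508 − (-0.000204)·(0.005579)/(-0.014005) = 2.459427;  |Δ| = 0.000081
|x5 − x4| = 0.000081 < 10^{-3}

n = 5, x_n = 2.4594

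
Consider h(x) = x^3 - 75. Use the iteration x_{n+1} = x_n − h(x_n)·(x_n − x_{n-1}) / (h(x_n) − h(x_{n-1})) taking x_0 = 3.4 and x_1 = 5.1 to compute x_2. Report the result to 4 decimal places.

h(3.4) = -35.696000, h(5.1) = 57.651000
x_2 = 5.100000 − 57.651000·(5.100000 − 3.400000) / (57.651000 − (-35.696000)) = 5.100000 − (98.006700)/(93.347000) = 4.050082

4.0501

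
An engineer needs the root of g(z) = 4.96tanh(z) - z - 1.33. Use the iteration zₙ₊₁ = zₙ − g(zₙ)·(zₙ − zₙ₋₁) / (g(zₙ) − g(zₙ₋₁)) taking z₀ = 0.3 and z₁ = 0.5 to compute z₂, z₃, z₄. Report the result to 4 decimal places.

g(0.3) = -0.185089, g(0.5) = 0.462101
z₂ = 0.500000 − 0.462101·(0.500000 − 0.300000) / (0.462101 − (-0.185089)) = 0.500000 − (0.092420)/(0.647191) = 0.357198
g(0.357198) = 0.012810
z₃ = 0.357198 − 0.012810·(0.357198 − 0.500000) / (0.012810 − 0.462101) = 0.357198 − (-0.001829)/(-0.449292) = 0.353126
g(0.353126) = -0.000966
z₄ = 0.353126 − (-0.000966)·(0.353126 − 0.357198) / (-0.000966 − 0.012810) = 0.353126 − (0.000004)/(-0.013775) = 0.353412

0.3572, 0.3531, 0.3534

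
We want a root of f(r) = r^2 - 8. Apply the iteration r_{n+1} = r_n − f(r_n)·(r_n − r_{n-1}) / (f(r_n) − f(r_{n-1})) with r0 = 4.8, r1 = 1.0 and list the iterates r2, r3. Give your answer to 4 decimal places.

2.2069, 3.1828

f(4.8) = 15.040000, f(1.0) = -7.000000
r2 = 1.000000 − (-7.000000)·(1.000000 − 4.800000) / (-7.000000 − 15.040000) = 1.000000 − (26.600000)/(-22.040000) = 2.206897
f(2.206897) = -3.129608
r3 = 2.206897 − (-3.129608)·(2.206897 − 1.000000) / (-3.129608 − (-7.000000)) = 2.206897 − (-3.777113)/(3.870392) = 3.182796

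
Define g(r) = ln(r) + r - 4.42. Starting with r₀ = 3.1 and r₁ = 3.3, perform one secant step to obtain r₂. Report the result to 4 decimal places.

3.2437

g(3.1) = -0.188598, g(3.3) = 0.073922
r₂ = 3.300000 − 0.073922·(3.300000 − 3.100000) / (0.073922 − (-0.188598)) = 3.300000 − (0.014784)/(0.262520) = 3.243682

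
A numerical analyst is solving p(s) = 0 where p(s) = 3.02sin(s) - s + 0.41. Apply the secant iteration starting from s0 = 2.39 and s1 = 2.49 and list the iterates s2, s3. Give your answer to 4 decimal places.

p(2.39) = 0.082066, p(2.49) = -0.248510
s2 = 2.490000 − (-0.248510)·(2.490000 − 2.390000) / (-0.248510 − 0.082066) = 2.490000 − (-0.024851)/(-0.330576) = 2.414825
p(2.414825) = 0.001836
s3 = 2.414825 − 0.001836·(2.414825 − 2.490000) / (0.001836 − (-0.248510)) = 2.414825 − (-0.000138)/(0.250347) = 2.415377

2.4148, 2.4154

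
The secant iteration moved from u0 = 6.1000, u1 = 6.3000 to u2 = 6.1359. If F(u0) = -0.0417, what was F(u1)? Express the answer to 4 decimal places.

0.1906

The secant line through (6.1000, -0.0417) and (6.3000, F(u1)) crosses zero at u2 = 6.1359.
So (6.1000, -0.0417), (6.3000, F(u1)), (6.1359, 0) are collinear:
F(u1) = -0.0417 · (6.3000 − 6.1359) / (6.1000 − 6.1359) = -0.0417 · (0.164100)/(-0.035900) = 0.190612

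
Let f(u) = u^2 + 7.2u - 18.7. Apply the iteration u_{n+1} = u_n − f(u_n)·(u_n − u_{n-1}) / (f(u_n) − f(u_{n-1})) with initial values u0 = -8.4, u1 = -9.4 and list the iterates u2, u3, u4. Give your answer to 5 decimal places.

-9.21321, -9.22652, -9.22672

f(-8.4) = -8.6200000, f(-9.4) = 1.9800000
u2 = -9.4000000 − 1.9800000·(-9.4000000 − (-8.4000000)) / (1.9800000 − (-8.6200000)) = -9.4000000 − (-1.9800000)/(10.6000000) = -9.2132075
f(-9.2132075) = -0.1519010
u3 = -9.2132075 − (-0.1519010)·(-9.2132075 − (-9.4000000)) / (-0.1519010 − 1.9800000) = -9.2132075 − (-0.0283740)/(-2.1319010) = -9.2265168
f(-9.2265168) = -0.0023089
u4 = -9.2265168 − (-0.0023089)·(-9.2265168 − (-9.2132075)) / (-0.0023089 − (-0.1519010)) = -9.2265168 − (0.0000307)/(0.1495921) = -9.2267222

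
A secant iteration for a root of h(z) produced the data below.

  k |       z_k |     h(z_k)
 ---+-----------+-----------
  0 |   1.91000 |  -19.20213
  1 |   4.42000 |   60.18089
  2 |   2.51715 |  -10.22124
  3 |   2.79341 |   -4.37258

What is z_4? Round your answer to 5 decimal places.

2.99995

z_4 = 2.79341 − (-4.37258)·(2.79341 − 2.51715) / (-4.37258 − (-10.22124))
   = 2.79341 − (-1.2079690)/(5.8486600) = 2.9999477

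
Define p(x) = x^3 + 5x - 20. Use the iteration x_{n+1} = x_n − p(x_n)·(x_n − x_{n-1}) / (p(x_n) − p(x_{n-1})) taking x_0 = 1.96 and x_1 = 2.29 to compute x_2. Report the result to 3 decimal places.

2.104

p(1.96) = -2.67046, p(2.29) = 3.45899
x_2 = 2.29000 − 3.45899·(2.29000 − 1.96000) / (3.45899 − (-2.67046)) = 2.29000 − (1.14147)/(6.12945) = 2.10377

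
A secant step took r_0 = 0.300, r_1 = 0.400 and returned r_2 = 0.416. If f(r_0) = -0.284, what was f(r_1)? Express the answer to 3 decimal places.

-0.039

The secant line through (0.300, -0.284) and (0.400, f(r_1)) crosses zero at r_2 = 0.416.
So (0.300, -0.284), (0.400, f(r_1)), (0.416, 0) are collinear:
f(r_1) = -0.284 · (0.400 − 0.416) / (0.300 − 0.416) = -0.284 · (-0.01600)/(-0.11600) = -0.03917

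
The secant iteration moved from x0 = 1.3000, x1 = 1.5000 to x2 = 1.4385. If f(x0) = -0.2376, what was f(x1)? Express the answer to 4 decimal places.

0.1055

The secant line through (1.3000, -0.2376) and (1.5000, f(x1)) crosses zero at x2 = 1.4385.
So (1.3000, -0.2376), (1.5000, f(x1)), (1.4385, 0) are collinear:
f(x1) = -0.2376 · (1.5000 − 1.4385) / (1.3000 − 1.4385) = -0.2376 · (0.061500)/(-0.138500) = 0.105505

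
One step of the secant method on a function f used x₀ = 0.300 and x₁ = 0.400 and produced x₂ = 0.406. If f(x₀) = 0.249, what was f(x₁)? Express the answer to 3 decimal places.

0.014

The secant line through (0.300, 0.249) and (0.400, f(x₁)) crosses zero at x₂ = 0.406.
So (0.300, 0.249), (0.400, f(x₁)), (0.406, 0) are collinear:
f(x₁) = 0.249 · (0.400 − 0.406) / (0.300 − 0.406) = 0.249 · (-0.00600)/(-0.10600) = 0.01409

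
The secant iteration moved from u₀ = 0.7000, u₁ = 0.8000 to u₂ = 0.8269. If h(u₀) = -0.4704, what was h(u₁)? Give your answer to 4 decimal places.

-0.0997

The secant line through (0.7000, -0.4704) and (0.8000, h(u₁)) crosses zero at u₂ = 0.8269.
So (0.7000, -0.4704), (0.8000, h(u₁)), (0.8269, 0) are collinear:
h(u₁) = -0.4704 · (0.8000 − 0.8269) / (0.7000 − 0.8269) = -0.4704 · (-0.026900)/(-0.126900) = -0.099714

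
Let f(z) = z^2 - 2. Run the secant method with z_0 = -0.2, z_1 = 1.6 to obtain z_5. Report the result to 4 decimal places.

1.4142

f(-0.2) = -1.960000, f(1.6) = 0.560000
z_2 = 1.600000 − 0.560000·(1.600000 − (-0.200000)) / (0.560000 − (-1.960000)) = 1.600000 − (1.008000)/(2.520000) = 1.200000
f(1.200000) = -0.560000
z_3 = 1.200000 − (-0.560000)·(1.200000 − 1.600000) / (-0.560000 − 0.560000) = 1.200000 − (0.224000)/(-1.120000) = 1.400000
f(1.400000) = -0.040000
z_4 = 1.400000 − (-0.040000)·(1.400000 − 1.200000) / (-0.040000 − (-0.560000)) = 1.400000 − (-0.008000)/(0.520000) = 1.415385
f(1.415385) = 0.003314
z_5 = 1.415385 − 0.003314·(1.415385 − 1.400000) / (0.003314 − (-0.040000)) = 1.415385 − (0.000051)/(0.043314) = 1.414208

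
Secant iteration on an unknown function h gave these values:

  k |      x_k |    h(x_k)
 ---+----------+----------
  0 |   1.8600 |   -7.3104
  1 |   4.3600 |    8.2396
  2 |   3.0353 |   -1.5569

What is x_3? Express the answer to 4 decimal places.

3.2458

x_3 = 3.0353 − (-1.5569)·(3.0353 − 4.3600) / (-1.5569 − 8.2396)
   = 3.0353 − (2.062425)/(-9.796500) = 3.245827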